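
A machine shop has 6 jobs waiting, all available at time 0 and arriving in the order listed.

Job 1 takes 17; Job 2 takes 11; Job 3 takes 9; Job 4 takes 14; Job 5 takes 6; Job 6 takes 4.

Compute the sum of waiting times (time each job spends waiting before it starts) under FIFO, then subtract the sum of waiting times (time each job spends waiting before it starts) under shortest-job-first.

FIFO (arrival order): Job 1 Job 2 Job 3 Job 4 Job 5 Job 6.
Job 1: waits 0, runs 0→17
Job 2: waits 17, runs 17→28
Job 3: waits 28, runs 28→37
Job 4: waits 37, runs 37→51
Job 5: waits 51, runs 51→57
Job 6: waits 57, runs 57→61
Sum = 0+17+28+37+51+57 = 190.
SPT (increasing processing time): Job 6 Job 5 Job 3 Job 2 Job 4 Job 1.
Job 6: waits 0, runs 0→4
Job 5: waits 4, runs 4→10
Job 3: waits 10, runs 10→19
Job 2: waits 19, runs 19→30
Job 4: waits 30, runs 30→44
Job 1: waits 44, runs 44→61
Sum = 0+4+10+19+30+44 = 107.
Difference = 190 − 107 = 83.

83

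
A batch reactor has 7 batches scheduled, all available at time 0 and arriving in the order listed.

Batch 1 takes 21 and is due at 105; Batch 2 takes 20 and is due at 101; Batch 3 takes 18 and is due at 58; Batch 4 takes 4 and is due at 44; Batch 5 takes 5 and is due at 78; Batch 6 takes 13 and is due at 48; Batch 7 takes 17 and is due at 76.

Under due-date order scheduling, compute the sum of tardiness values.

EDD (increasing due date): Batch 4 Batch 6 Batch 3 Batch 7 Batch 5 Batch 2 Batch 1.
Batch 4: 0→4, due 44, tardiness 0
Batch 6: 4→17, due 48, tardiness 0
Batch 3: 17→35, due 58, tardiness 0
Batch 7: 35→52, due 76, tardiness 0
Batch 5: 52→57, due 78, tardiness 0
Batch 2: 57→77, due 101, tardiness 0
Batch 1: 77→98, due 105, tardiness 0
Sum = 0+0+0+0+0+0+0 = 0.

0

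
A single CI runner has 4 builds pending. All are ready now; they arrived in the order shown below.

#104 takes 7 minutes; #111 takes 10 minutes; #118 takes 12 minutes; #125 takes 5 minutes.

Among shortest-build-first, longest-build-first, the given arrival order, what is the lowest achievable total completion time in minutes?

SPT (increasing processing time): #125 #104 #111 #118.
#125: 0→5
#104: 5→12
#111: 12→22
#118: 22→34
Sum = 5+12+22+34 = 73.
LPT (decreasing processing time): #118 #111 #104 #125.
#118: 0→12
#111: 12→22
#104: 22→29
#125: 29→34
Sum = 12+22+29+34 = 97.
FIFO (arrival order): #104 #111 #118 #125.
#104: 0→7
#111: 7→17
#118: 17→29
#125: 29→34
Sum = 7+17+29+34 = 87.
SPT 73, LPT 97, FIFO 87 → minimum 73.

73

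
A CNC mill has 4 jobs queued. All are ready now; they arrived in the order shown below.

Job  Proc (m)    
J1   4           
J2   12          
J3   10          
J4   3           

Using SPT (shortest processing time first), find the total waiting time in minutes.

27

SPT (increasing processing time): J4 J1 J3 J2.
J4: waits 0, runs 0→3
J1: waits 3, runs 3→7
J3: waits 7, runs 7→17
J2: waits 17, runs 17→29
Sum = 0+3+7+17 = 27.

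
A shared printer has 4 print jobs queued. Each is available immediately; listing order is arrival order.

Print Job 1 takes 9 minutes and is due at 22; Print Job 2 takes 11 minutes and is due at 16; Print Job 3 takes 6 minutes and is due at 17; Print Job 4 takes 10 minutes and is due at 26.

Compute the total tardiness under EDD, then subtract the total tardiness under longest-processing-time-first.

-13

EDD (increasing due date): Print Job 2 Print Job 3 Print Job 1 Print Job 4.
Print Job 2: 0→11, due 16, tardiness 0
Print Job 3: 11→17, due 17, tardiness 0
Print Job 1: 17→26, due 22, tardiness 4
Print Job 4: 26→36, due 26, tardiness 10
Sum = 0+0+4+10 = 14.
LPT (decreasing processing time): Print Job 2 Print Job 4 Print Job 1 Print Job 3.
Print Job 2: 0→11, due 16, tardiness 0
Print Job 4: 11→21, due 26, tardiness 0
Print Job 1: 21→30, due 22, tardiness 8
Print Job 3: 30→36, due 17, tardiness 19
Sum = 0+0+8+19 = 27.
Difference = 14 − 27 = -13.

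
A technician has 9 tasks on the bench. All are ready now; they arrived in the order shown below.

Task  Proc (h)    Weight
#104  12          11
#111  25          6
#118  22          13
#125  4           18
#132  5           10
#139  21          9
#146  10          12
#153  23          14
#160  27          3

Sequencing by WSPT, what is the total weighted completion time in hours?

WSPT (decreasing weight/processing-time ratio): #125 #132 #146 #104 #153 #118 #139 #111 #160.
#125: finishes 4, weight 18, w·C = 72
#132: finishes 9, weight 10, w·C = 90
#146: finishes 19, weight 12, w·C = 228
#104: finishes 31, weight 11, w·C = 341
#153: finishes 54, weight 14, w·C = 756
#118: finishes 76, weight 13, w·C = 988
#139: finishes 97, weight 9, w·C = 873
#111: finishes 122, weight 6, w·C = 732
#160: finishes 149, weight 3, w·C = 447
Sum = 72+90+228+341+756+988+873+732+447 = 4527.

4527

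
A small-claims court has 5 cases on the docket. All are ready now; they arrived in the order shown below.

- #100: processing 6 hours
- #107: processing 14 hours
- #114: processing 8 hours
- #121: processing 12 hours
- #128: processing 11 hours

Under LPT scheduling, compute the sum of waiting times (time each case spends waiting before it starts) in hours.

LPT (decreasing processing time): #107 #121 #128 #114 #100.
#107: waits 0, runs 0→14
#121: waits 14, runs 14→26
#128: waits 26, runs 26→37
#114: waits 37, runs 37→45
#100: waits 45, runs 45→51
Sum = 0+14+26+37+45 = 122.

122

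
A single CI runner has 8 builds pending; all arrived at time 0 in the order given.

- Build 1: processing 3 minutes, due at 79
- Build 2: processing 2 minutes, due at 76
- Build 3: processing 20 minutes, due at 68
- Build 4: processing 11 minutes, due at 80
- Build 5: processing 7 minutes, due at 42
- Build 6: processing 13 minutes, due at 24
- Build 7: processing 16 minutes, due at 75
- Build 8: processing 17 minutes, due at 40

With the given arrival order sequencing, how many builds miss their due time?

FIFO (arrival order): Build 1 Build 2 Build 3 Build 4 Build 5 Build 6 Build 7 Build 8.
Build 1: 0→3, due 79, tardiness 0
Build 2: 3→5, due 76, tardiness 0
Build 3: 5→25, due 68, tardiness 0
Build 4: 25→36, due 80, tardiness 0
Build 5: 36→43, due 42, tardiness 1
Build 6: 43→56, due 24, tardiness 32
Build 7: 56→72, due 75, tardiness 0
Build 8: 72→89, due 40, tardiness 49
Late builds: 3.

3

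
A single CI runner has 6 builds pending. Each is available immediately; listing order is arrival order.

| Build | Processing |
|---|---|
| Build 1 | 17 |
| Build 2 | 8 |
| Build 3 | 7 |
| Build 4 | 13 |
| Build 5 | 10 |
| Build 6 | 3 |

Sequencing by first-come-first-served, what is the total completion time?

232

FIFO (arrival order): Build 1 Build 2 Build 3 Build 4 Build 5 Build 6.
Build 1: 0→17
Build 2: 17→25
Build 3: 25→32
Build 4: 32→45
Build 5: 45→55
Build 6: 55→58
Sum = 17+25+32+45+55+58 = 232.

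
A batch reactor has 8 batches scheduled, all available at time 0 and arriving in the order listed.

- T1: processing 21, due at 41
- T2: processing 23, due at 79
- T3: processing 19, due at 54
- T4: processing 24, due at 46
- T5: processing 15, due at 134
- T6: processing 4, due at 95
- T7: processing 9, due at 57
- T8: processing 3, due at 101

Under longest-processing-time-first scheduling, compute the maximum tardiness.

LPT (decreasing processing time): T4 T2 T1 T3 T5 T7 T6 T8.
T4: 0→24, due 46, tardiness 0
T2: 24→47, due 79, tardiness 0
T1: 47→68, due 41, tardiness 27
T3: 68→87, due 54, tardiness 33
T5: 87→102, due 134, tardiness 0
T7: 102→111, due 57, tardiness 54
T6: 111→115, due 95, tardiness 20
T8: 115→118, due 101, tardiness 17
Maximum = 54.

54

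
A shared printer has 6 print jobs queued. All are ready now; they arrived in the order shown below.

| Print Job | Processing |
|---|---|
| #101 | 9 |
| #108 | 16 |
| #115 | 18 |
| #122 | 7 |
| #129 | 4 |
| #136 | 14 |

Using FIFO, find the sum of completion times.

249

FIFO (arrival order): #101 #108 #115 #122 #129 #136.
#101: 0→9
#108: 9→25
#115: 25→43
#122: 43→50
#129: 50→54
#136: 54→68
Sum = 9+25+43+50+54+68 = 249.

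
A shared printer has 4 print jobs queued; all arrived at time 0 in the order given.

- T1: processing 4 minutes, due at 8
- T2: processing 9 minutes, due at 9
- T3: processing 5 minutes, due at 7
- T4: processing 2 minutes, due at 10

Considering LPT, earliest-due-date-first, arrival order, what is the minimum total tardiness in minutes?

20

LPT (decreasing processing time): T2 T3 T1 T4.
T2: 0→9, due 9, tardiness 0
T3: 9→14, due 7, tardiness 7
T1: 14→18, due 8, tardiness 10
T4: 18→20, due 10, tardiness 10
Sum = 0+7+10+10 = 27.
EDD (increasing due date): T3 T1 T2 T4.
T3: 0→5, due 7, tardiness 0
T1: 5→9, due 8, tardiness 1
T2: 9→18, due 9, tardiness 9
T4: 18→20, due 10, tardiness 10
Sum = 0+1+9+10 = 20.
FIFO (arrival order): T1 T2 T3 T4.
T1: 0→4, due 8, tardiness 0
T2: 4→13, due 9, tardiness 4
T3: 13→18, due 7, tardiness 11
T4: 18→20, due 10, tardiness 10
Sum = 0+4+11+10 = 25.
LPT 27, EDD 20, FIFO 25 → minimum 20.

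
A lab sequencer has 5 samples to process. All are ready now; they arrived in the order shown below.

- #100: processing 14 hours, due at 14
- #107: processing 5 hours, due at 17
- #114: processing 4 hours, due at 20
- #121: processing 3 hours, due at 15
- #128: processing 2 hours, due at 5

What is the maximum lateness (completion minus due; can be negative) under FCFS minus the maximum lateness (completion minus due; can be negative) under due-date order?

15

FIFO (arrival order): #100 #107 #114 #121 #128.
#100: 0→14, due 14, lateness 0
#107: 14→19, due 17, lateness 2
#114: 19→23, due 20, lateness 3
#121: 23→26, due 15, lateness 11
#128: 26→28, due 5, lateness 23
Maximum = 23.
EDD (increasing due date): #128 #100 #121 #107 #114.
#128: 0→2, due 5, lateness -3
#100: 2→16, due 14, lateness 2
#121: 16→19, due 15, lateness 4
#107: 19→24, due 17, lateness 7
#114: 24→28, due 20, lateness 8
Maximum = 8.
Difference = 23 − 8 = 15.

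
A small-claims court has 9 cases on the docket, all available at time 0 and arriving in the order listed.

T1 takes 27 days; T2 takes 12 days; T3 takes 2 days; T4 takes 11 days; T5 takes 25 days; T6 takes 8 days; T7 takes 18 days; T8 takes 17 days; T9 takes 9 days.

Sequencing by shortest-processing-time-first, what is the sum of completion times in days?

470

SPT (increasing processing time): T3 T6 T9 T4 T2 T8 T7 T5 T1.
T3: 0→2
T6: 2→10
T9: 10→19
T4: 19→30
T2: 30→42
T8: 42→59
T7: 59→77
T5: 77→102
T1: 102→129
Sum = 2+10+19+30+42+59+77+102+129 = 470.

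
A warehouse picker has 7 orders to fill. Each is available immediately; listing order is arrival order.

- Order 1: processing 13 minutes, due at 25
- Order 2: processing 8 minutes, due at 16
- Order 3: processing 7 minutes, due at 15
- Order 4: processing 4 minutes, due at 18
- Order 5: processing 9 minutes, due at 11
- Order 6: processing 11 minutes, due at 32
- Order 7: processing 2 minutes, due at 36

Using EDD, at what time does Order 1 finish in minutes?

41

EDD (increasing due date): Order 5 Order 3 Order 2 Order 4 Order 1 Order 6 Order 7.
Order 5: 0→9
Order 3: 9→16
Order 2: 16→24
Order 4: 24→28
Order 1: 28→41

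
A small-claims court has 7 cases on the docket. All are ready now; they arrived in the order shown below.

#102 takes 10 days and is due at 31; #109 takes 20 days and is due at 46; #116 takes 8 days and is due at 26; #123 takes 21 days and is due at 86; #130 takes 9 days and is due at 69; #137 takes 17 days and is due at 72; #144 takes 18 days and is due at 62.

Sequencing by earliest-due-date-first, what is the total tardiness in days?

27

EDD (increasing due date): #116 #102 #109 #144 #130 #137 #123.
#116: 0→8, due 26, tardiness 0
#102: 8→18, due 31, tardiness 0
#109: 18→38, due 46, tardiness 0
#144: 38→56, due 62, tardiness 0
#130: 56→65, due 69, tardiness 0
#137: 65→82, due 72, tardiness 10
#123: 82→103, due 86, tardiness 17
Sum = 0+0+0+0+0+10+17 = 27.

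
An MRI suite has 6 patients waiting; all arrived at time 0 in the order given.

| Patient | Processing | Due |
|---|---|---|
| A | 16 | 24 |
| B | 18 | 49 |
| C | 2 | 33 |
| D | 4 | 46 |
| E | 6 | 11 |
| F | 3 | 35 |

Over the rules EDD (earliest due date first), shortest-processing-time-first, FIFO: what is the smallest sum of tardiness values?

EDD (increasing due date): E A C F D B.
E: 0→6, due 11, tardiness 0
A: 6→22, due 24, tardiness 0
C: 22→24, due 33, tardiness 0
F: 24→27, due 35, tardiness 0
D: 27→31, due 46, tardiness 0
B: 31→49, due 49, tardiness 0
Sum = 0+0+0+0+0+0 = 0.
SPT (increasing processing time): C F D E A B.
C: 0→2, due 33, tardiness 0
F: 2→5, due 35, tardiness 0
D: 5→9, due 46, tardiness 0
E: 9→15, due 11, tardiness 4
A: 15→31, due 24, tardiness 7
B: 31→49, due 49, tardiness 0
Sum = 0+0+0+4+7+0 = 11.
FIFO (arrival order): A B C D E F.
A: 0→16, due 24, tardiness 0
B: 16→34, due 49, tardiness 0
C: 34→36, due 33, tardiness 3
D: 36→40, due 46, tardiness 0
E: 40→46, due 11, tardiness 35
F: 46→49, due 35, tardiness 14
Sum = 0+0+3+0+35+14 = 52.
EDD 0, SPT 11, FIFO 52 → minimum 0.

0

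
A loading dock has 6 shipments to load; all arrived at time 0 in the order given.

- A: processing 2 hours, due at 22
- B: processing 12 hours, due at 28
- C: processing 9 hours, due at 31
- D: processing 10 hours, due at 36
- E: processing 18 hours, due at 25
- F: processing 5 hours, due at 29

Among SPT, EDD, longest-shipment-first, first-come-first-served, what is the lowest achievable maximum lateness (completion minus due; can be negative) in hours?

20

SPT (increasing processing time): A F C D B E.
A: 0→2, due 22, lateness -20
F: 2→7, due 29, lateness -22
C: 7→16, due 31, lateness -15
D: 16→26, due 36, lateness -10
B: 26→38, due 28, lateness 10
E: 38→56, due 25, lateness 31
Maximum = 31.
EDD (increasing due date): A E B F C D.
A: 0→2, due 22, lateness -20
E: 2→20, due 25, lateness -5
B: 20→32, due 28, lateness 4
F: 32→37, due 29, lateness 8
C: 37→46, due 31, lateness 15
D: 46→56, due 36, lateness 20
Maximum = 20.
LPT (decreasing processing time): E B D C F A.
E: 0→18, due 25, lateness -7
B: 18→30, due 28, lateness 2
D: 30→40, due 36, lateness 4
C: 40→49, due 31, lateness 18
F: 49→54, due 29, lateness 25
A: 54→56, due 22, lateness 34
Maximum = 34.
FIFO (arrival order): A B C D E F.
A: 0→2, due 22, lateness -20
B: 2→14, due 28, lateness -14
C: 14→23, due 31, lateness -8
D: 23→33, due 36, lateness -3
E: 33→51, due 25, lateness 26
F: 51→56, due 29, lateness 27
Maximum = 27.
SPT 31, EDD 20, LPT 34, FIFO 27 → minimum 20.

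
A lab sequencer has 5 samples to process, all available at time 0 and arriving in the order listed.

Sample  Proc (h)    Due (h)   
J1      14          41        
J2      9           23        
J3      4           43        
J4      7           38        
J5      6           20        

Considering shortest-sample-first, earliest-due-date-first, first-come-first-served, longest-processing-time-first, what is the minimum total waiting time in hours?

57

SPT (increasing processing time): J3 J5 J4 J2 J1.
J3: waits 0, runs 0→4
J5: waits 4, runs 4→10
J4: waits 10, runs 10→17
J2: waits 17, runs 17→26
J1: waits 26, runs 26→40
Sum = 0+4+10+17+26 = 57.
EDD (increasing due date): J5 J2 J4 J1 J3.
J5: waits 0, runs 0→6
J2: waits 6, runs 6→15
J4: waits 15, runs 15→22
J1: waits 22, runs 22→36
J3: waits 36, runs 36→40
Sum = 0+6+15+22+36 = 79.
FIFO (arrival order): J1 J2 J3 J4 J5.
J1: waits 0, runs 0→14
J2: waits 14, runs 14→23
J3: waits 23, runs 23→27
J4: waits 27, runs 27→34
J5: waits 34, runs 34→40
Sum = 0+14+23+27+34 = 98.
LPT (decreasing processing time): J1 J2 J4 J5 J3.
J1: waits 0, runs 0→14
J2: waits 14, runs 14→23
J4: waits 23, runs 23→30
J5: waits 30, runs 30→36
J3: waits 36, runs 36→40
Sum = 0+14+23+30+36 = 103.
SPT 57, EDD 79, FIFO 98, LPT 103 → minimum 57.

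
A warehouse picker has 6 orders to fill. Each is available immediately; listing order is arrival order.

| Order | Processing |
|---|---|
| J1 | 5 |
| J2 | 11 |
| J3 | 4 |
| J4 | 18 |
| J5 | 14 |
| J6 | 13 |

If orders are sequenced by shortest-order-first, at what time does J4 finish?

65

SPT (increasing processing time): J3 J1 J2 J6 J5 J4.
J3: 0→4
J1: 4→9
J2: 9→20
J6: 20→33
J5: 33→47
J4: 47→65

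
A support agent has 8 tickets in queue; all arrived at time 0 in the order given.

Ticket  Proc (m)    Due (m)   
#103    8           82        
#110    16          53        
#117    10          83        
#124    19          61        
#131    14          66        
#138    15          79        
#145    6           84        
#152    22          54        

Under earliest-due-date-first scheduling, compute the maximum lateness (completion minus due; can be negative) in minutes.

EDD (increasing due date): #110 #152 #124 #131 #138 #103 #117 #145.
#110: 0→16, due 53, lateness -37
#152: 16→38, due 54, lateness -16
#124: 38→57, due 61, lateness -4
#131: 57→71, due 66, lateness 5
#138: 71→86, due 79, lateness 7
#103: 86→94, due 82, lateness 12
#117: 94→104, due 83, lateness 21
#145: 104→110, due 84, lateness 26
Maximum = 26.

26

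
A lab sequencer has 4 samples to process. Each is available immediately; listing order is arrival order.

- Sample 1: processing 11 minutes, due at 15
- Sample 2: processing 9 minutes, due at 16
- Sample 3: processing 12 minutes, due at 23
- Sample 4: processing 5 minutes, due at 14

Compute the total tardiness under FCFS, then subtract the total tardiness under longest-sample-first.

FIFO (arrival order): Sample 1 Sample 2 Sample 3 Sample 4.
Sample 1: 0→11, due 15, tardiness 0
Sample 2: 11→20, due 16, tardiness 4
Sample 3: 20→32, due 23, tardiness 9
Sample 4: 32→37, due 14, tardiness 23
Sum = 0+4+9+23 = 36.
LPT (decreasing processing time): Sample 3 Sample 1 Sample 2 Sample 4.
Sample 3: 0→12, due 23, tardiness 0
Sample 1: 12→23, due 15, tardiness 8
Sample 2: 23→32, due 16, tardiness 16
Sample 4: 32→37, due 14, tardiness 23
Sum = 0+8+16+23 = 47.
Difference = 36 − 47 = -11.

-11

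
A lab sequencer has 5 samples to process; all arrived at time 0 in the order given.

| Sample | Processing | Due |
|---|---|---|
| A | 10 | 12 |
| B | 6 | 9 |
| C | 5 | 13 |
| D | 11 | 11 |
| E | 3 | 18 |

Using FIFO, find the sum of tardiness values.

FIFO (arrival order): A B C D E.
A: 0→10, due 12, tardiness 0
B: 10→16, due 9, tardiness 7
C: 16→21, due 13, tardiness 8
D: 21→32, due 11, tardiness 21
E: 32→35, due 18, tardiness 17
Sum = 0+7+8+21+17 = 53.

53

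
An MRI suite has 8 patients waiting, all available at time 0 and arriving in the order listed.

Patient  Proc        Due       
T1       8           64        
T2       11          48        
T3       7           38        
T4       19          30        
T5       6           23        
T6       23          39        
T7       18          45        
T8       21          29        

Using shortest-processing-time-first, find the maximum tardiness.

74

SPT (increasing processing time): T5 T3 T1 T2 T7 T4 T8 T6.
T5: 0→6, due 23, tardiness 0
T3: 6→13, due 38, tardiness 0
T1: 13→21, due 64, tardiness 0
T2: 21→32, due 48, tardiness 0
T7: 32→50, due 45, tardiness 5
T4: 50→69, due 30, tardiness 39
T8: 69→90, due 29, tardiness 61
T6: 90→113, due 39, tardiness 74
Maximum = 74.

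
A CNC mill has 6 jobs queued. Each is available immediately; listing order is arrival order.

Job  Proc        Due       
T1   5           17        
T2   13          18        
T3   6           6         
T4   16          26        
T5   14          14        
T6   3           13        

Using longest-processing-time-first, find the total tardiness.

LPT (decreasing processing time): T4 T5 T2 T3 T1 T6.
T4: 0→16, due 26, tardiness 0
T5: 16→30, due 14, tardiness 16
T2: 30→43, due 18, tardiness 25
T3: 43→49, due 6, tardiness 43
T1: 49→54, due 17, tardiness 37
T6: 54→57, due 13, tardiness 44
Sum = 0+16+25+43+37+44 = 165.

165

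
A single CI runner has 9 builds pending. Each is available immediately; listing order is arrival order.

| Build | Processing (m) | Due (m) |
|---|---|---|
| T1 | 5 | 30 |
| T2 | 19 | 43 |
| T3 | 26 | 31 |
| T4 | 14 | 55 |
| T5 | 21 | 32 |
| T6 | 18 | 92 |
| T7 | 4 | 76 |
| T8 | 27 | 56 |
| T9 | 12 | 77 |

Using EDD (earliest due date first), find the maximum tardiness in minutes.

EDD (increasing due date): T1 T3 T5 T2 T4 T8 T7 T9 T6.
T1: 0→5, due 30, tardiness 0
T3: 5→31, due 31, tardiness 0
T5: 31→52, due 32, tardiness 20
T2: 52→71, due 43, tardiness 28
T4: 71→85, due 55, tardiness 30
T8: 85→112, due 56, tardiness 56
T7: 112→116, due 76, tardiness 40
T9: 116→128, due 77, tardiness 51
T6: 128→146, due 92, tardiness 54
Maximum = 56.

56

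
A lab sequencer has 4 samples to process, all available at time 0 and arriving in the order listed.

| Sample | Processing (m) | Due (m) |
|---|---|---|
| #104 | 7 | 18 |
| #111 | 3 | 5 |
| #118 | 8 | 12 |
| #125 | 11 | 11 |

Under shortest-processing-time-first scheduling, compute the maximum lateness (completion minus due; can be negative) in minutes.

SPT (increasing processing time): #111 #104 #118 #125.
#111: 0→3, due 5, lateness -2
#104: 3→10, due 18, lateness -8
#118: 10→18, due 12, lateness 6
#125: 18→29, due 11, lateness 18
Maximum = 18.

18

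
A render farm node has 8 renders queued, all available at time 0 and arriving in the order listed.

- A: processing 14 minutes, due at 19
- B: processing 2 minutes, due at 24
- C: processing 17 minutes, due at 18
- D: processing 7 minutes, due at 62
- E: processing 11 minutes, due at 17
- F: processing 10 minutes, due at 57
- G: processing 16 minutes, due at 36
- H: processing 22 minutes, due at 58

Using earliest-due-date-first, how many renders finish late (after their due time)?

EDD (increasing due date): E C A B G F H D.
E: 0→11, due 17, tardiness 0
C: 11→28, due 18, tardiness 10
A: 28→42, due 19, tardiness 23
B: 42→44, due 24, tardiness 20
G: 44→60, due 36, tardiness 24
F: 60→70, due 57, tardiness 13
H: 70→92, due 58, tardiness 34
D: 92→99, due 62, tardiness 37
Late renders: 7.

7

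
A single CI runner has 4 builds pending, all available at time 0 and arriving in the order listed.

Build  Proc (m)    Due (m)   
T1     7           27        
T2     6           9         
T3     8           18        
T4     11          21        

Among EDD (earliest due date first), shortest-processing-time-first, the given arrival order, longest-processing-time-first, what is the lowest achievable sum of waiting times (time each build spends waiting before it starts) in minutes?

40

EDD (increasing due date): T2 T3 T4 T1.
T2: waits 0, runs 0→6
T3: waits 6, runs 6→14
T4: waits 14, runs 14→25
T1: waits 25, runs 25→32
Sum = 0+6+14+25 = 45.
SPT (increasing processing time): T2 T1 T3 T4.
T2: waits 0, runs 0→6
T1: waits 6, runs 6→13
T3: waits 13, runs 13→21
T4: waits 21, runs 21→32
Sum = 0+6+13+21 = 40.
FIFO (arrival order): T1 T2 T3 T4.
T1: waits 0, runs 0→7
T2: waits 7, runs 7→13
T3: waits 13, runs 13→21
T4: waits 21, runs 21→32
Sum = 0+7+13+21 = 41.
LPT (decreasing processing time): T4 T3 T1 T2.
T4: waits 0, runs 0→11
T3: waits 11, runs 11→19
T1: waits 19, runs 19→26
T2: waits 26, runs 26→32
Sum = 0+11+19+26 = 56.
EDD 45, SPT 40, FIFO 41, LPT 56 → minimum 40.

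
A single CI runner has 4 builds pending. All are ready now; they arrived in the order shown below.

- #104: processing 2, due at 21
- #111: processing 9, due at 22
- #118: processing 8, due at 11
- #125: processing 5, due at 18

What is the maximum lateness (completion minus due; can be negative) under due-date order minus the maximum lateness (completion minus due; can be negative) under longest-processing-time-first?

EDD (increasing due date): #118 #125 #104 #111.
#118: 0→8, due 11, lateness -3
#125: 8→13, due 18, lateness -5
#104: 13→15, due 21, lateness -6
#111: 15→24, due 22, lateness 2
Maximum = 2.
LPT (decreasing processing time): #111 #118 #125 #104.
#111: 0→9, due 22, lateness -13
#118: 9→17, due 11, lateness 6
#125: 17→22, due 18, lateness 4
#104: 22→24, due 21, lateness 3
Maximum = 6.
Difference = 2 − 6 = -4.

-4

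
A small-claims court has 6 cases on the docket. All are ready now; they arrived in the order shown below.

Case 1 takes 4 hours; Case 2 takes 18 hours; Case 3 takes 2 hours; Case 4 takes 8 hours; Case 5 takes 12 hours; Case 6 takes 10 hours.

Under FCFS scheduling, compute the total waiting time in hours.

FIFO (arrival order): Case 1 Case 2 Case 3 Case 4 Case 5 Case 6.
Case 1: waits 0, runs 0→4
Case 2: waits 4, runs 4→22
Case 3: waits 22, runs 22→24
Case 4: waits 24, runs 24→32
Case 5: waits 32, runs 32→44
Case 6: waits 44, runs 44→54
Sum = 0+4+22+24+32+44 = 126.

126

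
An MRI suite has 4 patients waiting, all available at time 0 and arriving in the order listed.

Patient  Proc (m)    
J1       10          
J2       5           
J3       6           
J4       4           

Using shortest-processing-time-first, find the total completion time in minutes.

SPT (increasing processing time): J4 J2 J3 J1.
J4: 0→4
J2: 4→9
J3: 9→15
J1: 15→25
Sum = 4+9+15+25 = 53.

53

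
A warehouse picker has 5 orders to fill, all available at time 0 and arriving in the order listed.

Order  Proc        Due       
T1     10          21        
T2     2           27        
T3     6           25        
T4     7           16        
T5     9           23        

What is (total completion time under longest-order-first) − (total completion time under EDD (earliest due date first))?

5

LPT (decreasing processing time): T1 T5 T4 T3 T2.
T1: 0→10
T5: 10→19
T4: 19→26
T3: 26→32
T2: 32→34
Sum = 10+19+26+32+34 = 121.
EDD (increasing due date): T4 T1 T5 T3 T2.
T4: 0→7
T1: 7→17
T5: 17→26
T3: 26→32
T2: 32→34
Sum = 7+17+26+32+34 = 116.
Difference = 121 − 116 = 5.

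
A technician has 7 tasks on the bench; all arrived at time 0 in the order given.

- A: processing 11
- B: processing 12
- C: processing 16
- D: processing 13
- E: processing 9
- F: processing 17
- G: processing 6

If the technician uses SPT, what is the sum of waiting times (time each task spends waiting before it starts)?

SPT (increasing processing time): G E A B D C F.
G: waits 0, runs 0→6
E: waits 6, runs 6→15
A: waits 15, runs 15→26
B: waits 26, runs 26→38
D: waits 38, runs 38→51
C: waits 51, runs 51→67
F: waits 67, runs 67→84
Sum = 0+6+15+26+38+51+67 = 203.

203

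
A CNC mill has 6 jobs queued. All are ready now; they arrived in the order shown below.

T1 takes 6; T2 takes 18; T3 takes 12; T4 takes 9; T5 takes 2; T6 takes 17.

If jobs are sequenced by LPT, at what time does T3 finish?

LPT (decreasing processing time): T2 T6 T3 T4 T1 T5.
T2: 0→18
T6: 18→35
T3: 35→47

47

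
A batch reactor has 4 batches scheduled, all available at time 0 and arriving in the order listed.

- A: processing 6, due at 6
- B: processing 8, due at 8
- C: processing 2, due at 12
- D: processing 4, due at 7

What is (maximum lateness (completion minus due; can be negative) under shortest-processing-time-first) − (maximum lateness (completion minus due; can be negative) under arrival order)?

-1

SPT (increasing processing time): C D A B.
C: 0→2, due 12, lateness -10
D: 2→6, due 7, lateness -1
A: 6→12, due 6, lateness 6
B: 12→20, due 8, lateness 12
Maximum = 12.
FIFO (arrival order): A B C D.
A: 0→6, due 6, lateness 0
B: 6→14, due 8, lateness 6
C: 14→16, due 12, lateness 4
D: 16→20, due 7, lateness 13
Maximum = 13.
Difference = 12 − 13 = -1.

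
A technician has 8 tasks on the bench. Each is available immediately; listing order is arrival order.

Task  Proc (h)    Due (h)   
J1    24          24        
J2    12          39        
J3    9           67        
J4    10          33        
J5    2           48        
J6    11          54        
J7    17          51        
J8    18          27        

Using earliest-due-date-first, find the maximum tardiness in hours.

EDD (increasing due date): J1 J8 J4 J2 J5 J7 J6 J3.
J1: 0→24, due 24, tardiness 0
J8: 24→42, due 27, tardiness 15
J4: 42→52, due 33, tardiness 19
J2: 52→64, due 39, tardiness 25
J5: 64→66, due 48, tardiness 18
J7: 66→83, due 51, tardiness 32
J6: 83→94, due 54, tardiness 40
J3: 94→103, due 67, tardiness 36
Maximum = 40.

40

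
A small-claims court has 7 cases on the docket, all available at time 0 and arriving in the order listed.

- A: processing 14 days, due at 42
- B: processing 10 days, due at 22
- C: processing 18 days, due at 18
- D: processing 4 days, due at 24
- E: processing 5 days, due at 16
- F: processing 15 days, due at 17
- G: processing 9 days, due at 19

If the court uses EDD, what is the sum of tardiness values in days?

156

EDD (increasing due date): E F C G B D A.
E: 0→5, due 16, tardiness 0
F: 5→20, due 17, tardiness 3
C: 20→38, due 18, tardiness 20
G: 38→47, due 19, tardiness 28
B: 47→57, due 22, tardiness 35
D: 57→61, due 24, tardiness 37
A: 61→75, due 42, tardiness 33
Sum = 0+3+20+28+35+37+33 = 156.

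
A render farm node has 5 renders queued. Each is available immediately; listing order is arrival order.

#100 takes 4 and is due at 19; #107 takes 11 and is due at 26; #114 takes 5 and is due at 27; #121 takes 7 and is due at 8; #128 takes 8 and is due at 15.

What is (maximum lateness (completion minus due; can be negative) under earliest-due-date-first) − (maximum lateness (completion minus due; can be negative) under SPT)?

EDD (increasing due date): #121 #128 #100 #107 #114.
#121: 0→7, due 8, lateness -1
#128: 7→15, due 15, lateness 0
#100: 15→19, due 19, lateness 0
#107: 19→30, due 26, lateness 4
#114: 30→35, due 27, lateness 8
Maximum = 8.
SPT (increasing processing time): #100 #114 #121 #128 #107.
#100: 0→4, due 19, lateness -15
#114: 4→9, due 27, lateness -18
#121: 9→16, due 8, lateness 8
#128: 16→24, due 15, lateness 9
#107: 24→35, due 26, lateness 9
Maximum = 9.
Difference = 8 − 9 = -1.

-1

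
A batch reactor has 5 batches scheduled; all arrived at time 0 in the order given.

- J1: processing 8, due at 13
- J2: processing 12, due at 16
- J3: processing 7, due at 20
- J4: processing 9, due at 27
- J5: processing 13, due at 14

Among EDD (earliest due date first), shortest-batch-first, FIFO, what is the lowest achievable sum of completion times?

131

EDD (increasing due date): J1 J5 J2 J3 J4.
J1: 0→8
J5: 8→21
J2: 21→33
J3: 33→40
J4: 40→49
Sum = 8+21+33+40+49 = 151.
SPT (increasing processing time): J3 J1 J4 J2 J5.
J3: 0→7
J1: 7→15
J4: 15→24
J2: 24→36
J5: 36→49
Sum = 7+15+24+36+49 = 131.
FIFO (arrival order): J1 J2 J3 J4 J5.
J1: 0→8
J2: 8→20
J3: 20→27
J4: 27→36
J5: 36→49
Sum = 8+20+27+36+49 = 140.
EDD 151, SPT 131, FIFO 140 → minimum 131.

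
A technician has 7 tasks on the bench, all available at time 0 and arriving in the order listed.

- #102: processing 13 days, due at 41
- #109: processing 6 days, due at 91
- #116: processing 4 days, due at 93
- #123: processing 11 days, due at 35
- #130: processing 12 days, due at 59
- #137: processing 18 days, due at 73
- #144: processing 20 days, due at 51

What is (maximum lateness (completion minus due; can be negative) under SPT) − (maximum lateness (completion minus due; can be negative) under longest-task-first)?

SPT (increasing processing time): #116 #109 #123 #130 #102 #137 #144.
#116: 0→4, due 93, lateness -89
#109: 4→10, due 91, lateness -81
#123: 10→21, due 35, lateness -14
#130: 21→33, due 59, lateness -26
#102: 33→46, due 41, lateness 5
#137: 46→64, due 73, lateness -9
#144: 64→84, due 51, lateness 33
Maximum = 33.
LPT (decreasing processing time): #144 #137 #102 #130 #123 #109 #116.
#144: 0→20, due 51, lateness -31
#137: 20→38, due 73, lateness -35
#102: 38→51, due 41, lateness 10
#130: 51→63, due 59, lateness 4
#123: 63→74, due 35, lateness 39
#109: 74→80, due 91, lateness -11
#116: 80→84, due 93, lateness -9
Maximum = 39.
Difference = 33 − 39 = -6.

-6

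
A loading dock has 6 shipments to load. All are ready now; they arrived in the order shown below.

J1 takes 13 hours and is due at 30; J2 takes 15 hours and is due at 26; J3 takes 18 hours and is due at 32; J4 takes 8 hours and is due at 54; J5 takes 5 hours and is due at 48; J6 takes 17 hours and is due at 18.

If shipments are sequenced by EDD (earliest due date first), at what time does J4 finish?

EDD (increasing due date): J6 J2 J1 J3 J5 J4.
J6: 0→17
J2: 17→32
J1: 32→45
J3: 45→63
J5: 63→68
J4: 68→76

76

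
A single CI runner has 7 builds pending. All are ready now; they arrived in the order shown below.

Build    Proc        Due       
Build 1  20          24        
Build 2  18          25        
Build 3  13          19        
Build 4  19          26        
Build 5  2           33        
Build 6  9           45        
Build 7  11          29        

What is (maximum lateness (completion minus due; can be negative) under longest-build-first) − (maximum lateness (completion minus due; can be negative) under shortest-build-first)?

-9

LPT (decreasing processing time): Build 1 Build 4 Build 2 Build 3 Build 7 Build 6 Build 5.
Build 1: 0→20, due 24, lateness -4
Build 4: 20→39, due 26, lateness 13
Build 2: 39→57, due 25, lateness 32
Build 3: 57→70, due 19, lateness 51
Build 7: 70→81, due 29, lateness 52
Build 6: 81→90, due 45, lateness 45
Build 5: 90→92, due 33, lateness 59
Maximum = 59.
SPT (increasing processing time): Build 5 Build 6 Build 7 Build 3 Build 2 Build 4 Build 1.
Build 5: 0→2, due 33, lateness -31
Build 6: 2→11, due 45, lateness -34
Build 7: 11→22, due 29, lateness -7
Build 3: 22→35, due 19, lateness 16
Build 2: 35→53, due 25, lateness 28
Build 4: 53→72, due 26, lateness 46
Build 1: 72→92, due 24, lateness 68
Maximum = 68.
Difference = 59 − 68 = -9.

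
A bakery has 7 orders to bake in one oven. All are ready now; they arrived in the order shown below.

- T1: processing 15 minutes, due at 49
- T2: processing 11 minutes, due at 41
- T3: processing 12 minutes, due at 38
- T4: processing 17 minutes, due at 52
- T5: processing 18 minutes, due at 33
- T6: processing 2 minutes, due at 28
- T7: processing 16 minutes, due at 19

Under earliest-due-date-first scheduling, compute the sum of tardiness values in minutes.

EDD (increasing due date): T7 T6 T5 T3 T2 T1 T4.
T7: 0→16, due 19, tardiness 0
T6: 16→18, due 28, tardiness 0
T5: 18→36, due 33, tardiness 3
T3: 36→48, due 38, tardiness 10
T2: 48→59, due 41, tardiness 18
T1: 59→74, due 49, tardiness 25
T4: 74→91, due 52, tardiness 39
Sum = 0+0+3+10+18+25+39 = 95.

95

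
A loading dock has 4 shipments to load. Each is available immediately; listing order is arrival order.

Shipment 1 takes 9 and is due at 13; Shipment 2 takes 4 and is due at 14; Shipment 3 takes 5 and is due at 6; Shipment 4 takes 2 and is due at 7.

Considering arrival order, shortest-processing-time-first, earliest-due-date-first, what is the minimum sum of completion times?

FIFO (arrival order): Shipment 1 Shipment 2 Shipment 3 Shipment 4.
Shipment 1: 0→9
Shipment 2: 9→13
Shipment 3: 13→18
Shipment 4: 18→20
Sum = 9+13+18+20 = 60.
SPT (increasing processing time): Shipment 4 Shipment 2 Shipment 3 Shipment 1.
Shipment 4: 0→2
Shipment 2: 2→6
Shipment 3: 6→11
Shipment 1: 11→20
Sum = 2+6+11+20 = 39.
EDD (increasing due date): Shipment 3 Shipment 4 Shipment 1 Shipment 2.
Shipment 3: 0→5
Shipment 4: 5→7
Shipment 1: 7→16
Shipment 2: 16→20
Sum = 5+7+16+20 = 48.
FIFO 60, SPT 39, EDD 48 → minimum 39.

39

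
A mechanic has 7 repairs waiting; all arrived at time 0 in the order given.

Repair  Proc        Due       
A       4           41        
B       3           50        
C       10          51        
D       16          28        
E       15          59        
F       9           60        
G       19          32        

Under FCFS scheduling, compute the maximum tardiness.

44

FIFO (arrival order): A B C D E F G.
A: 0→4, due 41, tardiness 0
B: 4→7, due 50, tardiness 0
C: 7→17, due 51, tardiness 0
D: 17→33, due 28, tardiness 5
E: 33→48, due 59, tardiness 0
F: 48→57, due 60, tardiness 0
G: 57→76, due 32, tardiness 44
Maximum = 44.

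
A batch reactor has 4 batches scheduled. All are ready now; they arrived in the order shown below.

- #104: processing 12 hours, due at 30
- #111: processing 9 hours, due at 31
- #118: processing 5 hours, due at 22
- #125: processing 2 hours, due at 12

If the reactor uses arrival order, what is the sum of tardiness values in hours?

20

FIFO (arrival order): #104 #111 #118 #125.
#104: 0→12, due 30, tardiness 0
#111: 12→21, due 31, tardiness 0
#118: 21→26, due 22, tardiness 4
#125: 26→28, due 12, tardiness 16
Sum = 0+0+4+16 = 20.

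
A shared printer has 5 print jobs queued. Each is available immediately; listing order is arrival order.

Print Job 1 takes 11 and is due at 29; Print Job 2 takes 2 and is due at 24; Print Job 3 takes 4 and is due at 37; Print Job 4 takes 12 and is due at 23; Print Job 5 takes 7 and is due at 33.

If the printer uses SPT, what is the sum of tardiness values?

13

SPT (increasing processing time): Print Job 2 Print Job 3 Print Job 5 Print Job 1 Print Job 4.
Print Job 2: 0→2, due 24, tardiness 0
Print Job 3: 2→6, due 37, tardiness 0
Print Job 5: 6→13, due 33, tardiness 0
Print Job 1: 13→24, due 29, tardiness 0
Print Job 4: 24→36, due 23, tardiness 13
Sum = 0+0+0+0+13 = 13.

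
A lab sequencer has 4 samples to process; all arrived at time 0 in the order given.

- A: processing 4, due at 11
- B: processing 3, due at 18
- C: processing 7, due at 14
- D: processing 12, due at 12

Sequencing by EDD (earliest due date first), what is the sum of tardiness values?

21

EDD (increasing due date): A D C B.
A: 0→4, due 11, tardiness 0
D: 4→16, due 12, tardiness 4
C: 16→23, due 14, tardiness 9
B: 23→26, due 18, tardiness 8
Sum = 0+4+9+8 = 21.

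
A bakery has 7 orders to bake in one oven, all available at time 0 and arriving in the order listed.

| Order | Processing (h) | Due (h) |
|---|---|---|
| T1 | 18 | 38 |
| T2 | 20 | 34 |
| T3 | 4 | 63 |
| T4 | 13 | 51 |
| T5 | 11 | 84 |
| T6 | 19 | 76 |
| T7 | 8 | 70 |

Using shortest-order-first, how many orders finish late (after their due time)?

2

SPT (increasing processing time): T3 T7 T5 T4 T1 T6 T2.
T3: 0→4, due 63, tardiness 0
T7: 4→12, due 70, tardiness 0
T5: 12→23, due 84, tardiness 0
T4: 23→36, due 51, tardiness 0
T1: 36→54, due 38, tardiness 16
T6: 54→73, due 76, tardiness 0
T2: 73→93, due 34, tardiness 59
Late orders: 2.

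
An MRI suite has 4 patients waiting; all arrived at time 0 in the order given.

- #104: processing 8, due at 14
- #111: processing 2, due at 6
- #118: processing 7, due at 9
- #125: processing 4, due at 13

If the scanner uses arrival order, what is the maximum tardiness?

8

FIFO (arrival order): #104 #111 #118 #125.
#104: 0→8, due 14, tardiness 0
#111: 8→10, due 6, tardiness 4
#118: 10→17, due 9, tardiness 8
#125: 17→21, due 13, tardiness 8
Maximum = 8.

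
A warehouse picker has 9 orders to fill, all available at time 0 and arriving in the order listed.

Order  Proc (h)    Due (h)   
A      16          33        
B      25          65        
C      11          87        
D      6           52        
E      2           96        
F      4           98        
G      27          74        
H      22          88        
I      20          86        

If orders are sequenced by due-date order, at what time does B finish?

47

EDD (increasing due date): A D B G I C H E F.
A: 0→16
D: 16→22
B: 22→47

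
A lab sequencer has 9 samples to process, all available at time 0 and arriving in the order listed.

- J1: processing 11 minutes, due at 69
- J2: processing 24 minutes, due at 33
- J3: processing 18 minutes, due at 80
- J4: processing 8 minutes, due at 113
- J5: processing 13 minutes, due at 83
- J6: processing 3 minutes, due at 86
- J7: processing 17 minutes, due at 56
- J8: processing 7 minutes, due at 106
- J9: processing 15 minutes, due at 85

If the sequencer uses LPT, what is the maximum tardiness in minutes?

30

LPT (decreasing processing time): J2 J3 J7 J9 J5 J1 J4 J8 J6.
J2: 0→24, due 33, tardiness 0
J3: 24→42, due 80, tardiness 0
J7: 42→59, due 56, tardiness 3
J9: 59→74, due 85, tardiness 0
J5: 74→87, due 83, tardiness 4
J1: 87→98, due 69, tardiness 29
J4: 98→106, due 113, tardiness 0
J8: 106→113, due 106, tardiness 7
J6: 113→116, due 86, tardiness 30
Maximum = 30.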